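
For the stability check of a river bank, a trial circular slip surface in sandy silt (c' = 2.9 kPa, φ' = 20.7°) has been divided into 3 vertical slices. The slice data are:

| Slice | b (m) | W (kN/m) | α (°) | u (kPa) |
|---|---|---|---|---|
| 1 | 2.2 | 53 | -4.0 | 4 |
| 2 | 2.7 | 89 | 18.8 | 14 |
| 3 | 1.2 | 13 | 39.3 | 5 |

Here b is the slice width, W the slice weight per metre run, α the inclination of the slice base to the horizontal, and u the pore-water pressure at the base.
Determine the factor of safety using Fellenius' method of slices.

Ordinary method of slices: FS = Σ[c'·Δl_i + (W_i cosα_i − u_i·Δl_i)·tanφ'] / Σ W_i sinα_i, with Δl_i = b_i / cosα_i.
Slice 1: Δl = 2.2/cos(-4.0°) = 2.205 m; N'_1 = 53·cos(-4.0°) − 4·2.205 = 44.0; c'Δl = 6.40; W sinα = -3.7
Slice 2: Δl = 2.7/cos18.8° = 2.852 m; N'_2 = 89·cos18.8° − 14·2.852 = 44.3; c'Δl = 8.27; W sinα = 28.7
Slice 3: Δl = 1.2/cos39.3° = 1.551 m; N'_3 = 13·cos39.3° − 5·1.551 = 2.3; c'Δl = 4.50; W sinα = 8.2
Σc'Δl = 19.2 kN/m; ΣN' = 90.7 kN/m; ΣW sinα = 33.2 kN/m
Resisting = 19.2 + 90.7·tan20.7° = 19.2 + 34.3 = 53.4 kN/m
FS = 53.4 / 33.2 = 1.608

FS = 1.61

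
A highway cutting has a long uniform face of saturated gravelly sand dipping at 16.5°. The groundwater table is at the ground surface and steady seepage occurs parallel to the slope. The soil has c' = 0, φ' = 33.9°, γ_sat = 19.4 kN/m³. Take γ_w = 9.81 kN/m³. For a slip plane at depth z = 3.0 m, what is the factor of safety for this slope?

FS = 1.12

With seepage parallel to the slope and the water table at the surface, the effective normal stress on the slip plane uses the buoyant unit weight γ' = γ_sat − γ_w while the driving shear stress uses γ_sat:
FS = [c' + γ' z cos²β tanφ'] / [γ_sat z sinβ cosβ]
(For c' = 0 this reduces to FS = (γ'/γ_sat)·tanφ'/tanβ.)
γ' = 19.4 − 9.81 = 9.59 kN/m³
Numerator = 0.0 + 9.59·3.0·cos²16.5°·tan33.9° = 0.0 + 9.59·3.0·0.9193·0.6720 = 17.773 kPa
Denominator = 19.4·3.0·sin16.5°·cos16.5° = 19.4·3.0·0.2840·0.9588 = 15.849 kPa
FS = 17.773 / 15.849 = 1.121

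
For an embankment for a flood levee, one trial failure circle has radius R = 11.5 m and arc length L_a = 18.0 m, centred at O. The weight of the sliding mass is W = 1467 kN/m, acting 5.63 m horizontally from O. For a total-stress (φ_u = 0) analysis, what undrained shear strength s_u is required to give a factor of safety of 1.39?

s_u = 55.5 kPa

FS = s_u·L_a·R / (W·d), so s_u = FS·W·d / (L_a·R).
s_u = 1.39·1467·5.63 / (18.00·11.5) = 11480.3 / 207.00 = 55.46 kPa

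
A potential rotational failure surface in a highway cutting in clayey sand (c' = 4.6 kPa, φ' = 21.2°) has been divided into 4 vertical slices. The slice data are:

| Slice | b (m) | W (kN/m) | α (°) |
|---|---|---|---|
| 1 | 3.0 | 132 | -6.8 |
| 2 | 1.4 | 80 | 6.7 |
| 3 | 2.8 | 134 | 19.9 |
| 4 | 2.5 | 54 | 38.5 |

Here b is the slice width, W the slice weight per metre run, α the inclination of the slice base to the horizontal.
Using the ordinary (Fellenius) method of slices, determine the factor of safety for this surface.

FS = 2.68

Ordinary method of slices: FS = Σ[c'·Δl_i + (W_i cosα_i)·tanφ'] / Σ W_i sinα_i, with Δl_i = b_i / cosα_i.
Slice 1: Δl = 3.0/cos(-6.8°) = 3.021 m; N'_1 = 132·cos(-6.8°) = 131.1; c'Δl = 13.90; W sinα = -15.6
Slice 2: Δl = 1.4/cos6.7° = 1.410 m; N'_2 = 80·cos6.7° = 79.5; c'Δl = 6.48; W sinα = 9.3
Slice 3: Δl = 2.8/cos19.9° = 2.978 m; N'_3 = 134·cos19.9° = 126.0; c'Δl = 13.70; W sinα = 45.6
Slice 4: Δl = 2.5/cos38.5° = 3.194 m; N'_4 = 54·cos38.5° = 42.3; c'Δl = 14.69; W sinα = 33.6
Σc'Δl = 48.8 kN/m; ΣN' = 378.8 kN/m; ΣW sinα = 72.9 kN/m
Resisting = 48.8 + 378.8·tan21.2° = 48.8 + 146.9 = 195.7 kN/m
FS = 195.7 / 72.9 = 2.683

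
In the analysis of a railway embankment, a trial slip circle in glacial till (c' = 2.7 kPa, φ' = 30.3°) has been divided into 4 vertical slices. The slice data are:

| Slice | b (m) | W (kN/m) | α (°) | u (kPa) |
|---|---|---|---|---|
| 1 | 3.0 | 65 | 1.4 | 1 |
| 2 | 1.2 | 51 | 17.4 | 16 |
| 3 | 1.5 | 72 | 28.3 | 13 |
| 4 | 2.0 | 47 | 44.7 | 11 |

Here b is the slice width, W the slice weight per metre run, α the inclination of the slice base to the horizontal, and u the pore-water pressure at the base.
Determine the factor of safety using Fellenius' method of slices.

FS = 1.22

Ordinary method of slices: FS = Σ[c'·Δl_i + (W_i cosα_i − u_i·Δl_i)·tanφ'] / Σ W_i sinα_i, with Δl_i = b_i / cosα_i.
Slice 1: Δl = 3.0/cos1.4° = 3.001 m; N'_1 = 65·cos1.4° − 1·3.001 = 62.0; c'Δl = 8.10; W sinα = 1.6
Slice 2: Δl = 1.2/cos17.4° = 1.258 m; N'_2 = 51·cos17.4° − 16·1.258 = 28.5; c'Δl = 3.40; W sinα = 15.3
Slice 3: Δl = 1.5/cos28.3° = 1.704 m; N'_3 = 72·cos28.3° − 13·1.704 = 41.2; c'Δl = 4.60; W sinα = 34.1
Slice 4: Δl = 2.0/cos44.7° = 2.814 m; N'_4 = 47·cos44.7° − 11·2.814 = 2.5; c'Δl = 7.60; W sinα = 33.1
Σc'Δl = 23.7 kN/m; ΣN' = 134.2 kN/m; ΣW sinα = 84.0 kN/m
Resisting = 23.7 + 134.2·tan30.3° = 23.7 + 78.4 = 102.1 kN/m
FS = 102.1 / 84.0 = 1.215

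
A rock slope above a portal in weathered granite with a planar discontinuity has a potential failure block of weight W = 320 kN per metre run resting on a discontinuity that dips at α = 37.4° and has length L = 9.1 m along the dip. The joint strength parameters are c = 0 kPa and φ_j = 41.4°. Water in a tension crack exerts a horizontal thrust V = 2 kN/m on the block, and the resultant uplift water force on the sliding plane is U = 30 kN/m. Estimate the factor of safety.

FS = 1.00

Resolving the block weight along and normal to the plane and applying the Mohr–Coulomb strength on the joint:
N' = W cosα − U − V sinα = 320·cos37.4° − 30 − 2·sin37.4° = 223.0 kN/m
Driving force T = W sinα + V cosα = 320·sin37.4° + 2·cos37.4° = 195.9 kN/m
Resisting force R = c·L + N'·tanφ_j = 0·9.1 + 223.0·tan41.4° = 0.0 + 196.6 = 196.6 kN/m
FS = R / T = 196.6 / 195.9 = 1.003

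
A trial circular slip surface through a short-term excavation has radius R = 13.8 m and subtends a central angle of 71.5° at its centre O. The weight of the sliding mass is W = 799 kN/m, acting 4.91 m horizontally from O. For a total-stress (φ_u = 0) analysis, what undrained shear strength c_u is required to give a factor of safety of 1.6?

FS = c_u·L_a·R / (W·d), so c_u = FS·W·d / (L_a·R).
Arc length L_a = R·θ = 13.8·(71.5°·π/180) = 13.8·1.2479 = 17.22 m
c_u = 1.6·799·4.91 / (17.22·13.8) = 6276.9 / 237.65 = 26.41 kPa

c_u = 26.4 kPa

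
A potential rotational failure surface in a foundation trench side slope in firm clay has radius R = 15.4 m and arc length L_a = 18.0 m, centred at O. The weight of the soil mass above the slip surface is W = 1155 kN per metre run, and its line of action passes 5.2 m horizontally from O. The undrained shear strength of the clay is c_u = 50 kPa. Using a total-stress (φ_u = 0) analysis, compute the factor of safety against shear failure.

Taking moments about the centre O, the resisting moment is provided by the undrained shear strength acting along the arc:
M_R = c_u·L_a·R = 50·18.00·15.4 = 13860.0 kN·m/m
M_D = W·d = 1155·5.2 = 6006.0 kN·m/m
FS = M_R / M_D = 13860.0 / 6006.0 = 2.308

FS = 2.31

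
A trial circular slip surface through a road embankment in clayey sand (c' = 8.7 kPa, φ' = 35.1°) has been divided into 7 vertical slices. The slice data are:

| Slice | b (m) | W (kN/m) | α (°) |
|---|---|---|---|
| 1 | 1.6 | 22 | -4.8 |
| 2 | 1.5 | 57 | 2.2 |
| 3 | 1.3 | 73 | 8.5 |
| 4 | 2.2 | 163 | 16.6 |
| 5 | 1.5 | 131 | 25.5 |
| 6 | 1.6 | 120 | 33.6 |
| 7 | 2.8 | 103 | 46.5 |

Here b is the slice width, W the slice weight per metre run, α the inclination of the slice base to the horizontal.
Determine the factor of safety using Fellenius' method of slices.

Ordinary method of slices: FS = Σ[c'·Δl_i + (W_i cosα_i)·tanφ'] / Σ W_i sinα_i, with Δl_i = b_i / cosα_i.
Slice 1: Δl = 1.6/cos(-4.8°) = 1.606 m; N'_1 = 22·cos(-4.8°) = 21.9; c'Δl = 13.97; W sinα = -1.8
Slice 2: Δl = 1.5/cos2.2° = 1.501 m; N'_2 = 57·cos2.2° = 57.0; c'Δl = 13.06; W sinα = 2.2
Slice 3: Δl = 1.3/cos8.5° = 1.314 m; N'_3 = 73·cos8.5° = 72.2; c'Δl = 11.44; W sinα = 10.8
Slice 4: Δl = 2.2/cos16.6° = 2.296 m; N'_4 = 163·cos16.6° = 156.2; c'Δl = 19.97; W sinα = 46.6
Slice 5: Δl = 1.5/cos25.5° = 1.662 m; N'_5 = 131·cos25.5° = 118.2; c'Δl = 14.46; W sinα = 56.4
Slice 6: Δl = 1.6/cos33.6° = 1.921 m; N'_6 = 120·cos33.6° = 100.0; c'Δl = 16.71; W sinα = 66.4
Slice 7: Δl = 2.8/cos46.5° = 4.068 m; N'_7 = 103·cos46.5° = 70.9; c'Δl = 35.39; W sinα = 74.7
Σc'Δl = 125.0 kN/m; ΣN' = 596.4 kN/m; ΣW sinα = 255.2 kN/m
Resisting = 125.0 + 596.4·tan35.1° = 125.0 + 419.1 = 544.1 kN/m
FS = 544.1 / 255.2 = 2.132

FS = 2.13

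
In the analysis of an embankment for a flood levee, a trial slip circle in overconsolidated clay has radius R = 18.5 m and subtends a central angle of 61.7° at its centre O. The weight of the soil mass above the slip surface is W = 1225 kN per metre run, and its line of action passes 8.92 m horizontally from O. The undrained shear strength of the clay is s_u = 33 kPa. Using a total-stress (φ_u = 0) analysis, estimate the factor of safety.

FS = 1.11

Taking moments about the centre O, the resisting moment is provided by the undrained shear strength acting along the arc:
Arc length L_a = R·θ = 18.5·(61.7°·π/180) = 18.5·1.0769 = 19.92 m
M_R = s_u·L_a·R = 33·19.92·18.5 = 12162.4 kN·m/m
M_D = W·d = 1225·8.92 = 10927.0 kN·m/m
FS = M_R / M_D = 12162.4 / 10927.0 = 1.113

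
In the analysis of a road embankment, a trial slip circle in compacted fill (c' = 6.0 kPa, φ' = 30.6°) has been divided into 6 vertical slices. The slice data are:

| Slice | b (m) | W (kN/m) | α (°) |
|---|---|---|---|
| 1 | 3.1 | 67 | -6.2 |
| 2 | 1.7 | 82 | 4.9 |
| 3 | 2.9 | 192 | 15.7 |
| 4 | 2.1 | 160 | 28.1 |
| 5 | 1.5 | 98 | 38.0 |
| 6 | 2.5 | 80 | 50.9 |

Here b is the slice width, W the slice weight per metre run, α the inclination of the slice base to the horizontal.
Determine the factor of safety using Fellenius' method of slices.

FS = 1.81

Ordinary method of slices: FS = Σ[c'·Δl_i + (W_i cosα_i)·tanφ'] / Σ W_i sinα_i, with Δl_i = b_i / cosα_i.
Slice 1: Δl = 3.1/cos(-6.2°) = 3.118 m; N'_1 = 67·cos(-6.2°) = 66.6; c'Δl = 18.71; W sinα = -7.2
Slice 2: Δl = 1.7/cos4.9° = 1.706 m; N'_2 = 82·cos4.9° = 81.7; c'Δl = 10.24; W sinα = 7.0
Slice 3: Δl = 2.9/cos15.7° = 3.012 m; N'_3 = 192·cos15.7° = 184.8; c'Δl = 18.07; W sinα = 52.0
Slice 4: Δl = 2.1/cos28.1° = 2.381 m; N'_4 = 160·cos28.1° = 141.1; c'Δl = 14.28; W sinα = 75.4
Slice 5: Δl = 1.5/cos38.0° = 1.904 m; N'_5 = 98·cos38.0° = 77.2; c'Δl = 11.42; W sinα = 60.3
Slice 6: Δl = 2.5/cos50.9° = 3.964 m; N'_6 = 80·cos50.9° = 50.5; c'Δl = 23.78; W sinα = 62.1
Σc'Δl = 96.5 kN/m; ΣN' = 602.0 kN/m; ΣW sinα = 249.5 kN/m
Resisting = 96.5 + 602.0·tan30.6° = 96.5 + 356.0 = 452.5 kN/m
FS = 452.5 / 249.5 = 1.814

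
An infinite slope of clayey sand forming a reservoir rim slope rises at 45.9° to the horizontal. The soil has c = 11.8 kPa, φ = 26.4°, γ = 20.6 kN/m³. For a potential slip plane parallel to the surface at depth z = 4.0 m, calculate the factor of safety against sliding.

For an infinite slope with a slip plane parallel to the surface (no pore pressure): FS = [c + γz cos²β tanφ] / [γz sinβ cosβ].
γz = 20.6·4.0 = 82.40 kN/m²
Numerator = 11.8 + 82.40·cos²45.9°·tan26.4° = 11.8 + 82.40·0.4843·0.4964 = 31.609 kPa
Denominator = 82.40·sin45.9°·cos45.9° = 82.40·0.7181·0.6959 = 41.180 kPa
FS = 31.609 / 41.180 = 0.768

FS = 0.77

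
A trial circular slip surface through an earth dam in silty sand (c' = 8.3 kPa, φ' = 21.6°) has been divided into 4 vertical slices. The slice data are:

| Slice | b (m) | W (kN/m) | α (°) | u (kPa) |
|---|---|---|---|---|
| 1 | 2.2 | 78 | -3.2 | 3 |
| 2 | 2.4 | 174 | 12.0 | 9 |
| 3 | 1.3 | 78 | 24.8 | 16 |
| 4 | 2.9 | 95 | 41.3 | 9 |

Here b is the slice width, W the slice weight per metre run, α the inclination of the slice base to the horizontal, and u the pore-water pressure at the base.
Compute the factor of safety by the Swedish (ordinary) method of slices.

FS = 1.59

Ordinary method of slices: FS = Σ[c'·Δl_i + (W_i cosα_i − u_i·Δl_i)·tanφ'] / Σ W_i sinα_i, with Δl_i = b_i / cosα_i.
Slice 1: Δl = 2.2/cos(-3.2°) = 2.203 m; N'_1 = 78·cos(-3.2°) − 3·2.203 = 71.3; c'Δl = 18.29; W sinα = -4.4
Slice 2: Δl = 2.4/cos12.0° = 2.454 m; N'_2 = 174·cos12.0° − 9·2.454 = 148.1; c'Δl = 20.37; W sinα = 36.2
Slice 3: Δl = 1.3/cos24.8° = 1.432 m; N'_3 = 78·cos24.8° − 16·1.432 = 47.9; c'Δl = 11.89; W sinα = 32.7
Slice 4: Δl = 2.9/cos41.3° = 3.860 m; N'_4 = 95·cos41.3° − 9·3.860 = 36.6; c'Δl = 32.04; W sinα = 62.7
Σc'Δl = 82.6 kN/m; ΣN' = 303.9 kN/m; ΣW sinα = 127.2 kN/m
Resisting = 82.6 + 303.9·tan21.6° = 82.6 + 120.3 = 202.9 kN/m
FS = 202.9 / 127.2 = 1.595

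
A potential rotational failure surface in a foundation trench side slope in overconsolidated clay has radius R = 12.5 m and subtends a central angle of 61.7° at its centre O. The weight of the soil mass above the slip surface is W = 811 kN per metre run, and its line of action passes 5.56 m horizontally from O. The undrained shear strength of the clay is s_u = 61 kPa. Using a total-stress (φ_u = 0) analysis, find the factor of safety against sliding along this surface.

FS = 2.28

Taking moments about the centre O, the resisting moment is provided by the undrained shear strength acting along the arc:
Arc length L_a = R·θ = 12.5·(61.7°·π/180) = 12.5·1.0769 = 13.46 m
M_R = s_u·L_a·R = 61·13.46·12.5 = 10263.9 kN·m/m
M_D = W·d = 811·5.56 = 4509.2 kN·m/m
FS = M_R / M_D = 10263.9 / 4509.2 = 2.276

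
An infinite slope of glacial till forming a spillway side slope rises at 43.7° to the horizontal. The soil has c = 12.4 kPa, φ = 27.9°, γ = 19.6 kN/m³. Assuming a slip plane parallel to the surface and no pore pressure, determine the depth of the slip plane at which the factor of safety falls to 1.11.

z = 2.28 m

Setting FS = 1.11 in FS = [c + γz cos²β tanφ] / [γz sinβ cosβ] and solving for z:
z = c / [γ cosβ (FS·sinβ − cosβ·tanφ)]
  = 12.4 / [19.6·cos43.7°·(1.11·sin43.7° − cos43.7°·tan27.9°)]
  = 12.4 / [19.6·0.7230·(1.11·0.6909 − 0.7230·0.5295)]
  = 12.4 / 5.4426 = 2.278 m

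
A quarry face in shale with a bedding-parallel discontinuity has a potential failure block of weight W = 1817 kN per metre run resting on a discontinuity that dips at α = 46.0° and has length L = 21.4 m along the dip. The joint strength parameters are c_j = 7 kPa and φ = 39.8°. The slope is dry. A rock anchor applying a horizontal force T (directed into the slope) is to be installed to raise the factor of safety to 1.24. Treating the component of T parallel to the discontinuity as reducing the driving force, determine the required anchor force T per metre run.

Resolving forces along and normal to the sliding plane, with the horizontal anchor force T adding T·sinα to the effective normal force and T·cosα acting up the plane against the driving force:
FS = [c_jL + (W cosα + T sinα) tanφ] / [W sinα − T cosα]
Without the anchor: N' = 1262.2 kN/m, driving T_d = 1307.0 kN/m, resisting R = 7·21.4 + 1262.2·tan39.8° = 1201.4 kN/m, FS = 0.92.
Setting FS = 1.24 and solving for T:
1.24·(1307.0 − T cos46.0°) = 1201.4 + T sin46.0°·tan39.8°
T·(sin46.0°·tan39.8° + 1.24·cos46.0°) = 1.24·1307.0 − 1201.4
T·(0.7193·0.8332 + 1.24·0.6947) = 1620.7 − 1201.4 = 419.3
T·1.4607 = 419.3
T = 287.1 kN/m

T = 287 kN/m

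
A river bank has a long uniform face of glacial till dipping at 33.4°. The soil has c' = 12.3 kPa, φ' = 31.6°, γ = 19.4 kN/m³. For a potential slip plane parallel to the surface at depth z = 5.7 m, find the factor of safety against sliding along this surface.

For an infinite slope with a slip plane parallel to the surface (no pore pressure): FS = [c' + γz cos²β tanφ'] / [γz sinβ cosβ].
γz = 19.4·5.7 = 110.58 kN/m²
Numerator = 12.3 + 110.58·cos²33.4°·tan31.6° = 12.3 + 110.58·0.6970·0.6152 = 59.714 kPa
Denominator = 110.58·sin33.4°·cos33.4° = 110.58·0.5505·0.8348 = 50.819 kPa
FS = 59.714 / 50.819 = 1.175

FS = 1.18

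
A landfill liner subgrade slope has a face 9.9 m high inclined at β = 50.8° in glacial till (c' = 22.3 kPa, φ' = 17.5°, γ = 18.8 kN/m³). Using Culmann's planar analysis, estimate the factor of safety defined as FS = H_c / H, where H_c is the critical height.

FS = 2.16

H_c = (4c'/γ) · sinβ cosφ' / [1 − cos(β − φ')]
    = (4·22.3/18.8) · sin50.8°·cos17.5° / [1 − cos33.3°]
    = 4.745 · 0.7391 / 0.1642 = 21.36 m
FS = H_c / H = 21.36 / 9.9 = 2.157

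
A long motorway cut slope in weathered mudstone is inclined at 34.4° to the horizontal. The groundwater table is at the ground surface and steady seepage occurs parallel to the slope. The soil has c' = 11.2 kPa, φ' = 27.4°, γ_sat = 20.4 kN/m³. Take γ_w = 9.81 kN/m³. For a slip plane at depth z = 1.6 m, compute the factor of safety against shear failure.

FS = 1.13

With seepage parallel to the slope and the water table at the surface, the effective normal stress on the slip plane uses the buoyant unit weight γ' = γ_sat − γ_w while the driving shear stress uses γ_sat:
FS = [c' + γ' z cos²β tanφ'] / [γ_sat z sinβ cosβ]
γ' = 20.4 − 9.81 = 10.59 kN/m³
Numerator = 11.2 + 10.59·1.6·cos²34.4°·tan27.4° = 11.2 + 10.59·1.6·0.6808·0.5184 = 17.180 kPa
Denominator = 20.4·1.6·sin34.4°·cos34.4° = 20.4·1.6·0.5650·0.8251 = 15.216 kPa
FS = 17.180 / 15.216 = 1.129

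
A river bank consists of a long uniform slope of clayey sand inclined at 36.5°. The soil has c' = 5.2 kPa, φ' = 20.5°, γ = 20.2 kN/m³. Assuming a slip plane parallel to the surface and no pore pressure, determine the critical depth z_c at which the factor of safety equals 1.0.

z_c = 1.09 m

Setting FS = 1.00 in FS = [c' + γz cos²β tanφ'] / [γz sinβ cosβ] and solving for z:
z = c' / [γ cosβ (FS·sinβ − cosβ·tanφ')]
  = 5.2 / [20.2·cos36.5°·(1.00·sin36.5° − cos36.5°·tan20.5°)]
  = 5.2 / [20.2·0.8039·(1.00·0.5948 − 0.8039·0.3739)]
  = 5.2 / 4.7784 = 1.088 m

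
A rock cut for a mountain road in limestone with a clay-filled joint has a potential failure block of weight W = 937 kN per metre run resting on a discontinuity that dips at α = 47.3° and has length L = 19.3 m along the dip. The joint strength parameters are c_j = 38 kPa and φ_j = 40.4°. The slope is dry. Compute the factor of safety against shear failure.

Resolving the block weight along and normal to the plane and applying the Mohr–Coulomb strength on the joint:
N' = W cosα = 937·cos47.3° = 635.4 kN/m
Driving force T = W sinα = 937·sin47.3° = 688.6 kN/m
Resisting force R = c_j·L + N'·tanφ_j = 38·19.3 + 635.4·tan40.4° = 733.4 + 540.8 = 1274.2 kN/m
FS = R / T = 1274.2 / 688.6 = 1.850

FS = 1.85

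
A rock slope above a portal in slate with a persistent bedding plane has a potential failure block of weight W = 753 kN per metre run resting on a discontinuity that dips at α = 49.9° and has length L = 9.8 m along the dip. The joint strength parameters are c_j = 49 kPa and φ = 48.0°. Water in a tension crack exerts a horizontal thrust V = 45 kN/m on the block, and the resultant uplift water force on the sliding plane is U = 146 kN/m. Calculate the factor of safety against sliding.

FS = 1.35

Resolving the block weight along and normal to the plane and applying the Mohr–Coulomb strength on the joint:
N' = W cosα − U − V sinα = 753·cos49.9° − 146 − 45·sin49.9° = 304.6 kN/m
Driving force T = W sinα + V cosα = 753·sin49.9° + 45·cos49.9° = 605.0 kN/m
Resisting force R = c_j·L + N'·tanφ = 49·9.8 + 304.6·tan48.0° = 480.2 + 338.3 = 818.5 kN/m
FS = R / T = 818.5 / 605.0 = 1.353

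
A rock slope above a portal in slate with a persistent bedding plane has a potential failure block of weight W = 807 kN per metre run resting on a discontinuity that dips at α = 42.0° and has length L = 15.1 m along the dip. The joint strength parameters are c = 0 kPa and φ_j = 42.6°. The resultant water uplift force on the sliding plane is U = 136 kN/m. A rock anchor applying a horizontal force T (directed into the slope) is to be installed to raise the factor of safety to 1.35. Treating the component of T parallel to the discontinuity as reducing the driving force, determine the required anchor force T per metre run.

Resolving forces along and normal to the sliding plane, with the horizontal anchor force T adding T·sinα to the effective normal force and T·cosα acting up the plane against the driving force:
FS = [cL + (W cosα − U + T sinα) tanφ_j] / [W sinα − T cosα]
Without the anchor: N' = 463.7 kN/m, driving T_d = 540.0 kN/m, resisting R = 0·15.1 + 463.7·tan42.6° = 426.4 kN/m, FS = 0.79.
Setting FS = 1.35 and solving for T:
1.35·(540.0 − T cos42.0°) = 426.4 + T sin42.0°·tan42.6°
T·(sin42.0°·tan42.6° + 1.35·cos42.0°) = 1.35·540.0 − 426.4
T·(0.6691·0.9195 + 1.35·0.7431) = 729.0 − 426.4 = 302.6
T·1.6185 = 302.6
T = 186.9 kN/m

T = 187 kN/m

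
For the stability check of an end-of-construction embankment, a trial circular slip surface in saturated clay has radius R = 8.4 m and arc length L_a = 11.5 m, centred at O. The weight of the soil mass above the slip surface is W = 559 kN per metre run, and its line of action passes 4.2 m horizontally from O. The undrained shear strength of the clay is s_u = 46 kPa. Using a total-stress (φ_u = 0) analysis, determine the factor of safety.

Taking moments about the centre O, the resisting moment is provided by the undrained shear strength acting along the arc:
M_R = s_u·L_a·R = 46·11.50·8.4 = 4443.6 kN·m/m
M_D = W·d = 559·4.2 = 2347.8 kN·m/m
FS = M_R / M_D = 4443.6 / 2347.8 = 1.893

FS = 1.89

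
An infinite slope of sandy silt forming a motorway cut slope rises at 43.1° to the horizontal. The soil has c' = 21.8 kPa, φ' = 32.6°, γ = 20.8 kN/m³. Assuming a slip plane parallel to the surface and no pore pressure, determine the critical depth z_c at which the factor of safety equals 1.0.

Setting FS = 1.00 in FS = [c' + γz cos²β tanφ'] / [γz sinβ cosβ] and solving for z:
z = c' / [γ cosβ (FS·sinβ − cosβ·tanφ')]
  = 21.8 / [20.8·cos43.1°·(1.00·sin43.1° − cos43.1°·tan32.6°)]
  = 21.8 / [20.8·0.7302·(1.00·0.6833 − 0.7302·0.6395)]
  = 21.8 / 3.2853 = 6.636 m

z_c = 6.64 m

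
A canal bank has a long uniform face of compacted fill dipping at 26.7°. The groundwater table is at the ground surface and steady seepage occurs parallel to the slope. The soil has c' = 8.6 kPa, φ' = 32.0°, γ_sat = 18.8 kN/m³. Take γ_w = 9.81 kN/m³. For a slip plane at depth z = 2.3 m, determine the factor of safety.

With seepage parallel to the slope and the water table at the surface, the effective normal stress on the slip plane uses the buoyant unit weight γ' = γ_sat − γ_w while the driving shear stress uses γ_sat:
FS = [c' + γ' z cos²β tanφ'] / [γ_sat z sinβ cosβ]
γ' = 18.8 − 9.81 = 8.99 kN/m³
Numerator = 8.6 + 8.99·2.3·cos²26.7°·tan32.0° = 8.6 + 8.99·2.3·0.7981·0.6249 = 18.912 kPa
Denominator = 18.8·2.3·sin26.7°·cos26.7° = 18.8·2.3·0.4493·0.8934 = 17.357 kPa
FS = 18.912 / 17.357 = 1.090

FS = 1.09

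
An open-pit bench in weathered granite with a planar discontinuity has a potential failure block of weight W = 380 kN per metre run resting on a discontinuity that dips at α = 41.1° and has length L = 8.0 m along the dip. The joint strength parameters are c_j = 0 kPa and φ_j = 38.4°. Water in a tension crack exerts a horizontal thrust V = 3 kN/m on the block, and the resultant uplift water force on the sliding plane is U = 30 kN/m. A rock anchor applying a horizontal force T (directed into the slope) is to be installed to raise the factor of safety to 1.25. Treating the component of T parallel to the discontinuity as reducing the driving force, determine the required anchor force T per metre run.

T = 78 kN/m

Resolving forces along and normal to the sliding plane, with the horizontal anchor force T adding T·sinα to the effective normal force and T·cosα acting up the plane against the driving force:
FS = [c_jL + (W cosα − U − V sinα + T sinα) tanφ_j] / [W sinα + V cosα − T cosα]
Without the anchor: N' = 254.4 kN/m, driving T_d = 252.1 kN/m, resisting R = 0·8.0 + 254.4·tan38.4° = 201.6 kN/m, FS = 0.80.
Setting FS = 1.25 and solving for T:
1.25·(252.1 − T cos41.1°) = 201.6 + T sin41.1°·tan38.4°
T·(sin41.1°·tan38.4° + 1.25·cos41.1°) = 1.25·252.1 − 201.6
T·(0.6574·0.7926 + 1.25·0.7536) = 315.1 − 201.6 = 113.5
T·1.4630 = 113.5
T = 77.6 kN/m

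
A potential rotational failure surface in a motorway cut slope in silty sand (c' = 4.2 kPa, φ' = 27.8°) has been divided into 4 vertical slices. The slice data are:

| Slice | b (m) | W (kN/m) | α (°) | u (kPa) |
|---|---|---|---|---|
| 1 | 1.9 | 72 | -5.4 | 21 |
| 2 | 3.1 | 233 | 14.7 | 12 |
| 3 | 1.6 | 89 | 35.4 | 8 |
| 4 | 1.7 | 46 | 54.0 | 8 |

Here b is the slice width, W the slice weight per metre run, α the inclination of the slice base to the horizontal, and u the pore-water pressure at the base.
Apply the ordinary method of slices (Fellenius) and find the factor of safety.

Ordinary method of slices: FS = Σ[c'·Δl_i + (W_i cosα_i − u_i·Δl_i)·tanφ'] / Σ W_i sinα_i, with Δl_i = b_i / cosα_i.
Slice 1: Δl = 1.9/cos(-5.4°) = 1.908 m; N'_1 = 72·cos(-5.4°) − 21·1.908 = 31.6; c'Δl = 8.02; W sinα = -6.8
Slice 2: Δl = 3.1/cos14.7° = 3.205 m; N'_2 = 233·cos14.7° − 12·3.205 = 186.9; c'Δl = 13.46; W sinα = 59.1
Slice 3: Δl = 1.6/cos35.4° = 1.963 m; N'_3 = 89·cos35.4° − 8·1.963 = 56.8; c'Δl = 8.24; W sinα = 51.6
Slice 4: Δl = 1.7/cos54.0° = 2.892 m; N'_4 = 46·cos54.0° − 8·2.892 = 3.9; c'Δl = 12.15; W sinα = 37.2
Σc'Δl = 41.9 kN/m; ΣN' = 279.3 kN/m; ΣW sinα = 141.1 kN/m
Resisting = 41.9 + 279.3·tan27.8° = 41.9 + 147.2 = 189.1 kN/m
FS = 189.1 / 141.1 = 1.340

FS = 1.34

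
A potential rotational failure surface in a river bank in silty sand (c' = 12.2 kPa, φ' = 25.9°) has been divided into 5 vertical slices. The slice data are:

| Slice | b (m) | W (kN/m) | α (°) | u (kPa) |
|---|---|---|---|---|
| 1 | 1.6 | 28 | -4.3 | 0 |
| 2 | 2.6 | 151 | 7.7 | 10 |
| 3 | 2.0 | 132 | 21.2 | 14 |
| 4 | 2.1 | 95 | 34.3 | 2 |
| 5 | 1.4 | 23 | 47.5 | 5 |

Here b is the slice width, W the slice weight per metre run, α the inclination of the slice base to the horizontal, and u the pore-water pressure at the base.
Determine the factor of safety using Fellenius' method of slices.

Ordinary method of slices: FS = Σ[c'·Δl_i + (W_i cosα_i − u_i·Δl_i)·tanφ'] / Σ W_i sinα_i, with Δl_i = b_i / cosα_i.
Slice 1: Δl = 1.6/cos(-4.3°) = 1.605 m; N'_1 = 28·cos(-4.3°) − 0·1.605 = 27.9; c'Δl = 19.58; W sinα = -2.1
Slice 2: Δl = 2.6/cos7.7° = 2.624 m; N'_2 = 151·cos7.7° − 10·2.624 = 123.4; c'Δl = 32.01; W sinα = 20.2
Slice 3: Δl = 2.0/cos21.2° = 2.145 m; N'_3 = 132·cos21.2° − 14·2.145 = 93.0; c'Δl = 26.17; W sinα = 47.7
Slice 4: Δl = 2.1/cos34.3° = 2.542 m; N'_4 = 95·cos34.3° − 2·2.542 = 73.4; c'Δl = 31.01; W sinα = 53.5
Slice 5: Δl = 1.4/cos47.5° = 2.072 m; N'_5 = 23·cos47.5° − 5·2.072 = 5.2; c'Δl = 25.28; W sinα = 17.0
Σc'Δl = 134.0 kN/m; ΣN' = 322.9 kN/m; ΣW sinα = 136.4 kN/m
Resisting = 134.0 + 322.9·tan25.9° = 134.0 + 156.8 = 290.9 kN/m
FS = 290.9 / 136.4 = 2.133

FS = 2.13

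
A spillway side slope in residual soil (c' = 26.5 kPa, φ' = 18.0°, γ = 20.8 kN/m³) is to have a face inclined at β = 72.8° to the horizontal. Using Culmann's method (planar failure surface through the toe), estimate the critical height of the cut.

H_c = 10.93 m

Culmann's analysis gives the critical failure plane at α_cr = (β + φ')/2 = (72.8 + 18.0)/2 = 45.4°, and the critical height
H_c = (4c'/γ) · sinβ cosφ' / [1 − cos(β − φ')]
    = (4·26.5/20.8) · sin72.8°·cos18.0° / [1 − cos(54.8°)]
    = 5.096 · 0.9553·0.9511 / [1 − 0.5764]
    = 5.096 · 0.9085 / 0.4236
    = 10.93 m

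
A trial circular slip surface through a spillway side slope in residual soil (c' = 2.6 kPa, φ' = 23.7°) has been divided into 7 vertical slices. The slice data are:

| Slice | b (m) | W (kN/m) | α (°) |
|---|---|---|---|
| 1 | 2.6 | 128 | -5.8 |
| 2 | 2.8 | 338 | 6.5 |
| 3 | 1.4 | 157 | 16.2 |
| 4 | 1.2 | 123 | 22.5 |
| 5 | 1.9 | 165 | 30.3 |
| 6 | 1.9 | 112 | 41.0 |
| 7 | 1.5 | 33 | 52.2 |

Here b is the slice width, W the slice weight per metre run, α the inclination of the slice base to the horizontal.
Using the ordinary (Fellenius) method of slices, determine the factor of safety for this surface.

FS = 1.56

Ordinary method of slices: FS = Σ[c'·Δl_i + (W_i cosα_i)·tanφ'] / Σ W_i sinα_i, with Δl_i = b_i / cosα_i.
Slice 1: Δl = 2.6/cos(-5.8°) = 2.613 m; N'_1 = 128·cos(-5.8°) = 127.3; c'Δl = 6.79; W sinα = -12.9
Slice 2: Δl = 2.8/cos6.5° = 2.818 m; N'_2 = 338·cos6.5° = 335.8; c'Δl = 7.33; W sinα = 38.3
Slice 3: Δl = 1.4/cos16.2° = 1.458 m; N'_3 = 157·cos16.2° = 150.8; c'Δl = 3.79; W sinα = 43.8
Slice 4: Δl = 1.2/cos22.5° = 1.299 m; N'_4 = 123·cos22.5° = 113.6; c'Δl = 3.38; W sinα = 47.1
Slice 5: Δl = 1.9/cos30.3° = 2.201 m; N'_5 = 165·cos30.3° = 142.5; c'Δl = 5.72; W sinα = 83.2
Slice 6: Δl = 1.9/cos41.0° = 2.518 m; N'_6 = 112·cos41.0° = 84.5; c'Δl = 6.55; W sinα = 73.5
Slice 7: Δl = 1.5/cos52.2° = 2.447 m; N'_7 = 33·cos52.2° = 20.2; c'Δl = 6.36; W sinα = 26.1
Σc'Δl = 39.9 kN/m; ΣN' = 974.8 kN/m; ΣW sinα = 299.0 kN/m
Resisting = 39.9 + 974.8·tan23.7° = 39.9 + 427.9 = 467.8 kN/m
FS = 467.8 / 299.0 = 1.565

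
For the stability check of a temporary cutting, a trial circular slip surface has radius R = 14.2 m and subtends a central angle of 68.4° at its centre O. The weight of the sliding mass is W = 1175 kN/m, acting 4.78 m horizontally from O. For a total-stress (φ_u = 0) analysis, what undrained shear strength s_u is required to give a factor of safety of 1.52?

s_u = 35.5 kPa

FS = s_u·L_a·R / (W·d), so s_u = FS·W·d / (L_a·R).
Arc length L_a = R·θ = 14.2·(68.4°·π/180) = 14.2·1.1938 = 16.95 m
s_u = 1.52·1175·4.78 / (16.95·14.2) = 8537.1 / 240.72 = 35.46 kPa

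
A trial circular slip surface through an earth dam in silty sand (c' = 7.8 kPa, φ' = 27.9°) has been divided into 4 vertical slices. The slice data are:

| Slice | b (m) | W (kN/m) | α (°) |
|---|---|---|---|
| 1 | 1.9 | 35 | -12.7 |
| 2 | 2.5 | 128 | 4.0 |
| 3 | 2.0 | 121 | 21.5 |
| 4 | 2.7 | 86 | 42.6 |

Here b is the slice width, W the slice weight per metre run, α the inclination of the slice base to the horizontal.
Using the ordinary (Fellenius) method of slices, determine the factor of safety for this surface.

FS = 2.49

Ordinary method of slices: FS = Σ[c'·Δl_i + (W_i cosα_i)·tanφ'] / Σ W_i sinα_i, with Δl_i = b_i / cosα_i.
Slice 1: Δl = 1.9/cos(-12.7°) = 1.948 m; N'_1 = 35·cos(-12.7°) = 34.1; c'Δl = 15.19; W sinα = -7.7
Slice 2: Δl = 2.5/cos4.0° = 2.506 m; N'_2 = 128·cos4.0° = 127.7; c'Δl = 19.55; W sinα = 8.9
Slice 3: Δl = 2.0/cos21.5° = 2.150 m; N'_3 = 121·cos21.5° = 112.6; c'Δl = 16.77; W sinα = 44.3
Slice 4: Δl = 2.7/cos42.6° = 3.668 m; N'_4 = 86·cos42.6° = 63.3; c'Δl = 28.61; W sinα = 58.2
Σc'Δl = 80.1 kN/m; ΣN' = 337.7 kN/m; ΣW sinα = 103.8 kN/m
Resisting = 80.1 + 337.7·tan27.9° = 80.1 + 178.8 = 258.9 kN/m
FS = 258.9 / 103.8 = 2.495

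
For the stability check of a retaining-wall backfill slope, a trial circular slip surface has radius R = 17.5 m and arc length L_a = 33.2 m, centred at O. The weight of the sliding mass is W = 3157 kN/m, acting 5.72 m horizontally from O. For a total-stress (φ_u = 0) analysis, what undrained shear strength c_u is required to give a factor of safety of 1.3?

FS = c_u·L_a·R / (W·d), so c_u = FS·W·d / (L_a·R).
c_u = 1.3·3157·5.72 / (33.20·17.5) = 23475.5 / 581.00 = 40.41 kPa

c_u = 40.4 kPa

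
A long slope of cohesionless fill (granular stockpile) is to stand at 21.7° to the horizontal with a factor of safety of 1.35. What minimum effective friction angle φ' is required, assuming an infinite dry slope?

φ' = 28.2°

FS = tanφ'/tanβ ⇒ tanφ' = FS · tanβ = 1.35 · tan21.7° = 0.5372
φ' = arctan(0.5372) = 28.25°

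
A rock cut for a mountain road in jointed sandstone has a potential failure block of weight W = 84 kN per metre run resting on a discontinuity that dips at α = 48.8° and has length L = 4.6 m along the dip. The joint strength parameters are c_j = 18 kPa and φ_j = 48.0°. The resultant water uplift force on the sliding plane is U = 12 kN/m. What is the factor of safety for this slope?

FS = 2.07

Resolving the block weight along and normal to the plane and applying the Mohr–Coulomb strength on the joint:
N' = W cosα − U = 84·cos48.8° − 12 = 43.3 kN/m
Driving force T = W sinα = 84·sin48.8° = 63.2 kN/m
Resisting force R = c_j·L + N'·tanφ_j = 18·4.6 + 43.3·tan48.0° = 82.8 + 48.1 = 130.9 kN/m
FS = R / T = 130.9 / 63.2 = 2.071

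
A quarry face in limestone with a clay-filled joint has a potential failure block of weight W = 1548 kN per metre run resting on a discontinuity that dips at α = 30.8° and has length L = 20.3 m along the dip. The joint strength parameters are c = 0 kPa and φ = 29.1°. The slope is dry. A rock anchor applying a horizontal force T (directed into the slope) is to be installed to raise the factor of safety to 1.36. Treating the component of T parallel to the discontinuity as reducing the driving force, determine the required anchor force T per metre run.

Resolving forces along and normal to the sliding plane, with the horizontal anchor force T adding T·sinα to the effective normal force and T·cosα acting up the plane against the driving force:
FS = [cL + (W cosα + T sinα) tanφ] / [W sinα − T cosα]
Without the anchor: N' = 1329.7 kN/m, driving T_d = 792.6 kN/m, resisting R = 0·20.3 + 1329.7·tan29.1° = 740.1 kN/m, FS = 0.93.
Setting FS = 1.36 and solving for T:
1.36·(792.6 − T cos30.8°) = 740.1 + T sin30.8°·tan29.1°
T·(sin30.8°·tan29.1° + 1.36·cos30.8°) = 1.36·792.6 − 740.1
T·(0.5120·0.5566 + 1.36·0.8590) = 1078.0 − 740.1 = 337.9
T·1.4532 = 337.9
T = 232.5 kN/m

T = 233 kN/m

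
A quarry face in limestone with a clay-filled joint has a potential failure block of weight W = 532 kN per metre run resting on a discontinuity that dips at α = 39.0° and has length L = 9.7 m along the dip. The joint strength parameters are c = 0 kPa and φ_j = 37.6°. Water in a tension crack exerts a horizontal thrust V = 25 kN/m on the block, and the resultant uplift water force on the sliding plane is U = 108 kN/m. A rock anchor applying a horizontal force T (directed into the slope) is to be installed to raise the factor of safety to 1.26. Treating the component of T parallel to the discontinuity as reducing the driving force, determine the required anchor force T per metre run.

T = 152 kN/m

Resolving forces along and normal to the sliding plane, with the horizontal anchor force T adding T·sinα to the effective normal force and T·cosα acting up the plane against the driving force:
FS = [cL + (W cosα − U − V sinα + T sinα) tanφ_j] / [W sinα + V cosα − T cosα]
Without the anchor: N' = 289.7 kN/m, driving T_d = 354.2 kN/m, resisting R = 0·9.7 + 289.7·tan37.6° = 223.1 kN/m, FS = 0.63.
Setting FS = 1.26 and solving for T:
1.26·(354.2 − T cos39.0°) = 223.1 + T sin39.0°·tan37.6°
T·(sin39.0°·tan37.6° + 1.26·cos39.0°) = 1.26·354.2 − 223.1
T·(0.6293·0.7701 + 1.26·0.7771) = 446.3 − 223.1 = 223.2
T·1.4638 = 223.2
T = 152.5 kN/m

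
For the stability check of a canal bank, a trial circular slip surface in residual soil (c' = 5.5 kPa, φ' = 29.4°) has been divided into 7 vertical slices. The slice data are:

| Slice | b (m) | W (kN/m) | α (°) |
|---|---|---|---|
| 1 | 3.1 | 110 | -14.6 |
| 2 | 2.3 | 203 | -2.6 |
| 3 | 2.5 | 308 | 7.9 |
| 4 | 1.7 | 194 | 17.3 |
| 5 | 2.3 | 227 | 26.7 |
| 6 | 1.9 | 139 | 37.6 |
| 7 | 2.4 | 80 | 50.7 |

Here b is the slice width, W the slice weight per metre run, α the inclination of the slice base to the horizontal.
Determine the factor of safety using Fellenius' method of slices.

FS = 2.43

Ordinary method of slices: FS = Σ[c'·Δl_i + (W_i cosα_i)·tanφ'] / Σ W_i sinα_i, with Δl_i = b_i / cosα_i.
Slice 1: Δl = 3.1/cos(-14.6°) = 3.203 m; N'_1 = 110·cos(-14.6°) = 106.4; c'Δl = 17.62; W sinα = -27.7
Slice 2: Δl = 2.3/cos(-2.6°) = 2.302 m; N'_2 = 203·cos(-2.6°) = 202.8; c'Δl = 12.66; W sinα = -9.2
Slice 3: Δl = 2.5/cos7.9° = 2.524 m; N'_3 = 308·cos7.9° = 305.1; c'Δl = 13.88; W sinα = 42.3
Slice 4: Δl = 1.7/cos17.3° = 1.781 m; N'_4 = 194·cos17.3° = 185.2; c'Δl = 9.79; W sinα = 57.7
Slice 5: Δl = 2.3/cos26.7° = 2.575 m; N'_5 = 227·cos26.7° = 202.8; c'Δl = 14.16; W sinα = 102.0
Slice 6: Δl = 1.9/cos37.6° = 2.398 m; N'_6 = 139·cos37.6° = 110.1; c'Δl = 13.19; W sinα = 84.8
Slice 7: Δl = 2.4/cos50.7° = 3.789 m; N'_7 = 80·cos50.7° = 50.7; c'Δl = 20.84; W sinα = 61.9
Σc'Δl = 102.1 kN/m; ΣN' = 1163.1 kN/m; ΣW sinα = 311.8 kN/m
Resisting = 102.1 + 1163.1·tan29.4° = 102.1 + 655.4 = 757.5 kN/m
FS = 757.5 / 311.8 = 2.430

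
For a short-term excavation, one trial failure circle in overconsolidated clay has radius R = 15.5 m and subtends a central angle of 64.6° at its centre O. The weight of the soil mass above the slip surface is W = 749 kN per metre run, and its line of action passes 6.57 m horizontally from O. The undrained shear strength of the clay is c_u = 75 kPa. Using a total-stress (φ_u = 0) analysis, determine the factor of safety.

Taking moments about the centre O, the resisting moment is provided by the undrained shear strength acting along the arc:
Arc length L_a = R·θ = 15.5·(64.6°·π/180) = 15.5·1.1275 = 17.48 m
M_R = c_u·L_a·R = 75·17.48·15.5 = 20315.8 kN·m/m
M_D = W·d = 749·6.57 = 4920.9 kN·m/m
FS = M_R / M_D = 20315.8 / 4920.9 = 4.128

FS = 4.13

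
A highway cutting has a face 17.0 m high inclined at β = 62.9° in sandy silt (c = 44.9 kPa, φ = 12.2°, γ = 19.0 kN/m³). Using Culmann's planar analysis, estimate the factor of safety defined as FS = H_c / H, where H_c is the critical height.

FS = 1.32

H_c = (4c/γ) · sinβ cosφ / [1 − cos(β − φ)]
    = (4·44.9/19.0) · sin62.9°·cos12.2° / [1 − cos50.7°]
    = 9.453 · 0.8701 / 0.3666 = 22.43 m
FS = H_c / H = 22.43 / 17.0 = 1.320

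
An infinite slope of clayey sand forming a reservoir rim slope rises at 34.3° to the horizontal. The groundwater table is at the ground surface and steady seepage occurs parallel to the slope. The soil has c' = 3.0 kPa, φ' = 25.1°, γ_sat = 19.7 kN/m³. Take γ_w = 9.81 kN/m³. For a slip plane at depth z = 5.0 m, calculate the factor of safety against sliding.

FS = 0.41

With seepage parallel to the slope and the water table at the surface, the effective normal stress on the slip plane uses the buoyant unit weight γ' = γ_sat − γ_w while the driving shear stress uses γ_sat:
FS = [c' + γ' z cos²β tanφ'] / [γ_sat z sinβ cosβ]
γ' = 19.7 − 9.81 = 9.89 kN/m³
Numerator = 3.0 + 9.89·5.0·cos²34.3°·tan25.1° = 3.0 + 9.89·5.0·0.6824·0.4684 = 18.808 kPa
Denominator = 19.7·5.0·sin34.3°·cos34.3° = 19.7·5.0·0.5635·0.8261 = 45.854 kPa
FS = 18.808 / 45.854 = 0.410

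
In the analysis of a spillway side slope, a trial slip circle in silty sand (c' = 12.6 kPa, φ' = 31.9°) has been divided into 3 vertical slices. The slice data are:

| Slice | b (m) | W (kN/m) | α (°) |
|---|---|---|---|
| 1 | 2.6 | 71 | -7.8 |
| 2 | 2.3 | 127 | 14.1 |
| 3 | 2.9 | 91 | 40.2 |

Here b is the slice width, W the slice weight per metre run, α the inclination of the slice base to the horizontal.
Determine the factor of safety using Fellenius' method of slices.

Ordinary method of slices: FS = Σ[c'·Δl_i + (W_i cosα_i)·tanφ'] / Σ W_i sinα_i, with Δl_i = b_i / cosα_i.
Slice 1: Δl = 2.6/cos(-7.8°) = 2.624 m; N'_1 = 71·cos(-7.8°) = 70.3; c'Δl = 33.07; W sinα = -9.6
Slice 2: Δl = 2.3/cos14.1° = 2.371 m; N'_2 = 127·cos14.1° = 123.2; c'Δl = 29.88; W sinα = 30.9
Slice 3: Δl = 2.9/cos40.2° = 3.797 m; N'_3 = 91·cos40.2° = 69.5; c'Δl = 47.84; W sinα = 58.7
Σc'Δl = 110.8 kN/m; ΣN' = 263.0 kN/m; ΣW sinα = 80.0 kN/m
Resisting = 110.8 + 263.0·tan31.9° = 110.8 + 163.7 = 274.5 kN/m
FS = 274.5 / 80.0 = 3.430

FS = 3.43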